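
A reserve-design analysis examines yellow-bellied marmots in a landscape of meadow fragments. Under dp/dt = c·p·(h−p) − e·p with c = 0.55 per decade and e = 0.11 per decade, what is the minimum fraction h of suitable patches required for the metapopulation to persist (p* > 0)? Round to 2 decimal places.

p* = h − e/c is positive only when h > e/c.
h_min = e/c = 0.11/0.55 = 0.2000.

0.20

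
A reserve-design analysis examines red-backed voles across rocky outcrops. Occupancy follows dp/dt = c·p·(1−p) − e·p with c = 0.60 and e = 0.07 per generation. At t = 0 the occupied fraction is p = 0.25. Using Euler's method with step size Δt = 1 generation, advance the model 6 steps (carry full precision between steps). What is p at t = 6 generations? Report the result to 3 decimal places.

0.818

Update rule: p ← p + [c·p·(1−p) − e·p]·Δt with Δt = 1.
  1  |  dp/dt·Δt = +0.095000  |  p_1 = 0.345000
  2  |  dp/dt·Δt = +0.111435  |  p_2 = 0.456435
  3  |  dp/dt·Δt = +0.116911  |  p_3 = 0.573346
  4  |  dp/dt·Δt = +0.106638  |  p_4 = 0.679984
  5  |  dp/dt·Δt = +0.082965  |  p_5 = 0.762948
  6  |  dp/dt·Δt = +0.055108  |  p_6 = 0.818057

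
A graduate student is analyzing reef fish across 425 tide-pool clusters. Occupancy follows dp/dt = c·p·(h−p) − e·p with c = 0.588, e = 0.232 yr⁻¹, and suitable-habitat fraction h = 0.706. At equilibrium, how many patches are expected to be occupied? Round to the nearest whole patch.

132

p* = h − e/c = 0.706 − 0.3946 = 0.3114.
Expected occupied patches = N × p* = 425 × 0.3114 = 132.36 ≈ 132.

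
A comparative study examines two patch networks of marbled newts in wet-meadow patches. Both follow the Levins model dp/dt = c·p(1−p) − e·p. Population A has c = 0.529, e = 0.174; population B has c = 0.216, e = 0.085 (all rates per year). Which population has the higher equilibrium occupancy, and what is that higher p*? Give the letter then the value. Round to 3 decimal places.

A: p*_A = 1 − 0.174/0.529 = 0.6711.
B: p*_B = 1 − 0.085/0.216 = 0.6065.
A is higher at 0.6711.

A, 0.671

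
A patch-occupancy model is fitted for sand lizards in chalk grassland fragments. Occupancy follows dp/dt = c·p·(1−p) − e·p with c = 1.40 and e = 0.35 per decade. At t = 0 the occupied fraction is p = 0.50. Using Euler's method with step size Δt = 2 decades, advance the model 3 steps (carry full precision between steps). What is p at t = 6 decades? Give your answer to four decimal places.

Update rule: p ← p + [c·p·(1−p) − e·p]·Δt with Δt = 2.
p: 0.50000 → 0.85000  (Δp = +0.35000)
p: 0.85000 → 0.61200  (Δp = -0.23800)
p: 0.61200 → 0.84848  (Δp = +0.23648)

0.8485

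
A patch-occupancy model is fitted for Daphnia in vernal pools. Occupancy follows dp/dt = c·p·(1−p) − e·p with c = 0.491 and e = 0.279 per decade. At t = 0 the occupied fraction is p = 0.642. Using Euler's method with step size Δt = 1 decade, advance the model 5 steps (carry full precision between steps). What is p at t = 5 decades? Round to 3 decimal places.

0.475

Update rule: p ← p + [c·p·(1−p) − e·p]·Δt with Δt = 1.
step 1: Δp = -0.06627, p = 0.57573
step 2: Δp = -0.04070, p = 0.53504
step 3: Δp = -0.02713, p = 0.50791
step 4: Δp = -0.01899, p = 0.48892
step 5: Δp = -0.01372, p = 0.47520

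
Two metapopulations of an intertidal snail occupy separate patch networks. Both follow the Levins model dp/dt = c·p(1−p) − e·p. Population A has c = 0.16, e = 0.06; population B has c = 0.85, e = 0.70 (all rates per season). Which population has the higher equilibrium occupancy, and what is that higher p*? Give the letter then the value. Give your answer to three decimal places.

A: p*_A = 1 − 0.06/0.16 = 0.6250.
B: p*_B = 1 − 0.70/0.85 = 0.1765.
A is higher at 0.6250.

A, 0.625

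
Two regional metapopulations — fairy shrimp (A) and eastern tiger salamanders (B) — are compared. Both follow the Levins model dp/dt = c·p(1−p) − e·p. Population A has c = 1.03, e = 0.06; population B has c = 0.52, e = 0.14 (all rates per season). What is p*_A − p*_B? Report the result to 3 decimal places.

A: p*_A = 1 − 0.06/1.03 = 0.9417.
B: p*_B = 1 − 0.14/0.52 = 0.7308.
p*_A − p*_B = 0.9417 − 0.7308 = 0.2110.

0.211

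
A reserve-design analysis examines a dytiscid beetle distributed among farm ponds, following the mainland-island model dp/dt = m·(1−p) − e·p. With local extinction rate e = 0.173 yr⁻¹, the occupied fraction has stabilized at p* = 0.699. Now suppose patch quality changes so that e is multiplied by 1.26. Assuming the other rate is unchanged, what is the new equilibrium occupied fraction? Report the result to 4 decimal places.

0.6483

Balance m(1−p*) = e·p* gives m = e·p*/(1−p*) = 0.173×0.69900/0.30100 = 0.40175.
New p* = m/(m+e) = 0.40175/(0.40175+0.21798) = 0.64827.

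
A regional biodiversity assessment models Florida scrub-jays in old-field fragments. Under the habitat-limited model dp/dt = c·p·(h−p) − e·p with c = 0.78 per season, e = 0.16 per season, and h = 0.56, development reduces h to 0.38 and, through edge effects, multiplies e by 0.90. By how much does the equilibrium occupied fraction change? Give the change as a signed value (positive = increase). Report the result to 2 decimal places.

Before: p* = h − e/c = 0.56 − 0.16/0.78 = 0.56 − 0.2051 = 0.3549.
After: c = 0.78, e = 0.144, h = 0.38; p* = 0.38 − 0.144/0.78 = 0.1954.
Δp* = 0.1954 − 0.3549 = -0.1595.

-0.16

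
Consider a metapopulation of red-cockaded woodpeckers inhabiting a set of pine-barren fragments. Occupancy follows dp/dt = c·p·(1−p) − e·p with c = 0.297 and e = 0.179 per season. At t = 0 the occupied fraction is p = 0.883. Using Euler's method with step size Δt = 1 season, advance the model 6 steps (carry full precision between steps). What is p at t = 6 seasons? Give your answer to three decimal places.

0.523

Update rule: p ← p + [c·p·(1−p) − e·p]·Δt with Δt = 1.
p: 0.88300 → 0.75563  (Δp = -0.12737)
p: 0.75563 → 0.67521  (Δp = -0.08041)
p: 0.67521 → 0.61948  (Δp = -0.05573)
p: 0.61948 → 0.57860  (Δp = -0.04088)
p: 0.57860 → 0.54745  (Δp = -0.03116)
p: 0.54745 → 0.52304  (Δp = -0.02441)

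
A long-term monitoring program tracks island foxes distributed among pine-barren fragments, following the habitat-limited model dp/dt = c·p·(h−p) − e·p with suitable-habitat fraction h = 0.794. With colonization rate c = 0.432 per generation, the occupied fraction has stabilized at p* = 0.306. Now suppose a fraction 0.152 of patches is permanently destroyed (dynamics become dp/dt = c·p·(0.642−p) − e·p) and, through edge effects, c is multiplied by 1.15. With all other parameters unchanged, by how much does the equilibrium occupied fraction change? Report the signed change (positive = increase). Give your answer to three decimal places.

-0.088

Balance c(h−p*) = e gives e = 0.432×(0.794 − 0.30600) = 0.21082.
New p* = 0.642 − e/c = 0.642 − 0.21082/0.49680 = 0.21764.
Δp* = 0.21764 − 0.30600 = -0.08836.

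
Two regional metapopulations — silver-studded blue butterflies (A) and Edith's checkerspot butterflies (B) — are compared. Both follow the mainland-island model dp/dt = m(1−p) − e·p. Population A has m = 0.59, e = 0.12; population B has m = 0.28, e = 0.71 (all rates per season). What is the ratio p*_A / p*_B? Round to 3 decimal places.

2.938

A: p*_A = m/(m+e) = 0.59/0.7100 = 0.8310.
B: p*_B = 0.28/0.9900 = 0.2828.
p*_A / p*_B = 0.8310/0.2828 = 2.9381.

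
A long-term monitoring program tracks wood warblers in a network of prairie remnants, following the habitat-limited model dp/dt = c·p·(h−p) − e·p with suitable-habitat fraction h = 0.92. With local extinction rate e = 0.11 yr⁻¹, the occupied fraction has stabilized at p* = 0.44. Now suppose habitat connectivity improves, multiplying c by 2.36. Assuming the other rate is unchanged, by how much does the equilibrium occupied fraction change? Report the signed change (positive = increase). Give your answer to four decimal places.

0.2766

Balance c(h−p*) = e gives c = e/(0.92 − 0.44000) = 0.11/0.48000 = 0.22917.
New p* = 0.92 − e/c = 0.92 − 0.11000/0.54084 = 0.71661.
Δp* = 0.71661 − 0.44000 = +0.27661.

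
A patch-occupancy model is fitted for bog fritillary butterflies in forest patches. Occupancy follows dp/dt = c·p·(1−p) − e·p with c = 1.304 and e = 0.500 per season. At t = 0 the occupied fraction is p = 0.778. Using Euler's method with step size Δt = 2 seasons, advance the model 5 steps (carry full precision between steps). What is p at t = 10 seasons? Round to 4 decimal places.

Update rule: p ← p + [c·p·(1−p) − e·p]·Δt with Δt = 2.
step 1: Δp = -0.32756, p = 0.45044
step 2: Δp = +0.19515, p = 0.64560
step 3: Δp = -0.04888, p = 0.59672
step 4: Δp = +0.03089, p = 0.62760
step 5: Δp = -0.01807, p = 0.60953

0.6095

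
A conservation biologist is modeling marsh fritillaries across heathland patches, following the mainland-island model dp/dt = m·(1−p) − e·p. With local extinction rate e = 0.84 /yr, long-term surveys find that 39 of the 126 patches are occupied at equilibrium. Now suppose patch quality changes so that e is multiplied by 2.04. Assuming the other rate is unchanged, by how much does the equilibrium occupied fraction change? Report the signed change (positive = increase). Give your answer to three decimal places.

-0.129

Observed p* = 39/126 = 0.30952.
Balance m(1−p*) = e·p* gives m = e·p*/(1−p*) = 0.84×0.30952/0.69048 = 0.37655.
New p* = m/(m+e) = 0.37655/(0.37655+1.71360) = 0.18015.
Δp* = 0.18015 − 0.30952 = -0.12937.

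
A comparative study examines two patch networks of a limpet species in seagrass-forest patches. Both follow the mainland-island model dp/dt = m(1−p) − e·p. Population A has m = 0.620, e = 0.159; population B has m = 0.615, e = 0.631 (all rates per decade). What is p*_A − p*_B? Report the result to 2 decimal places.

0.30

A: p*_A = m/(m+e) = 0.620/0.7790 = 0.7959.
B: p*_B = 0.615/1.2460 = 0.4936.
p*_A − p*_B = 0.7959 − 0.4936 = 0.3023.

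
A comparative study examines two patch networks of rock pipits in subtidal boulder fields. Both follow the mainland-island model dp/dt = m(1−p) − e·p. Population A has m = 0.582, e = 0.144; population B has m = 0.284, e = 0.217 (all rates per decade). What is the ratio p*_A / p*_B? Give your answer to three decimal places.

A: p*_A = m/(m+e) = 0.582/0.7260 = 0.8017.
B: p*_B = 0.284/0.5010 = 0.5669.
p*_A / p*_B = 0.8017/0.5669 = 1.4142.

1.414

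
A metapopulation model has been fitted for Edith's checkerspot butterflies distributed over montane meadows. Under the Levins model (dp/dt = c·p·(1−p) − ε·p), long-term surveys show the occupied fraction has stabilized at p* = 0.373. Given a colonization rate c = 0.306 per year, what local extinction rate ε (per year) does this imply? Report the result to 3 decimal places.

At equilibrium c(1−p*) = ε.
ε = 0.306 × (1 − 0.373) = 0.306 × 0.6270 = 0.1919.

0.192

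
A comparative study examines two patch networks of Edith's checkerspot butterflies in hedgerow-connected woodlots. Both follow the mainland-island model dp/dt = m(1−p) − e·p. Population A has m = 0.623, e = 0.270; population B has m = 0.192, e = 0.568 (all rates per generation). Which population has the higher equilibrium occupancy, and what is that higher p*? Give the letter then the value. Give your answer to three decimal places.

A: p*_A = m/(m+e) = 0.623/0.8930 = 0.6976.
B: p*_B = 0.192/0.7600 = 0.2526.
A is higher at 0.6976.

A, 0.698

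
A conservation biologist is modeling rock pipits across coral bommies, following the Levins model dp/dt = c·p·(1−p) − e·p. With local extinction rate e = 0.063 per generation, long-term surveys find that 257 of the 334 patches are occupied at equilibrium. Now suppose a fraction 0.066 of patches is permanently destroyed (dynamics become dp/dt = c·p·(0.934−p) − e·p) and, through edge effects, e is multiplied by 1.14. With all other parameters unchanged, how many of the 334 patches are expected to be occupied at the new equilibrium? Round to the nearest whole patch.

224

Observed p* = 257/334 = 0.76946.
Balance c(1−p*) = e gives c = e/(1 − 0.76946) = 0.063/0.23054 = 0.27327.
New p* = 0.934 − e/c = 0.934 − 0.07182/0.27327 = 0.67118.
Expected occupied = 334 × 0.67118 = 224.17 ≈ 224.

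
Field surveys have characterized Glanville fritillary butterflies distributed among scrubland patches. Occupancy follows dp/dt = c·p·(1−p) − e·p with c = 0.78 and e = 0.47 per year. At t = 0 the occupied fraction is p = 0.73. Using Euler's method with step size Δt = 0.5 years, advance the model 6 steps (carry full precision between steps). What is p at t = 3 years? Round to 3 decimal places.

Update rule: p ← p + [c·p·(1−p) − e·p]·Δt with Δt = 0.5.
t = 0.5: p = 0.73000 + (-0.09468) = 0.63532
t = 1: p = 0.63532 + (-0.05894) = 0.57638
t = 1.5: p = 0.57638 + (-0.04022) = 0.53615
t = 2: p = 0.53615 + (-0.02901) = 0.50715
t = 2.5: p = 0.50715 + (-0.02170) = 0.48545
t = 3: p = 0.48545 + (-0.01666) = 0.46879

0.469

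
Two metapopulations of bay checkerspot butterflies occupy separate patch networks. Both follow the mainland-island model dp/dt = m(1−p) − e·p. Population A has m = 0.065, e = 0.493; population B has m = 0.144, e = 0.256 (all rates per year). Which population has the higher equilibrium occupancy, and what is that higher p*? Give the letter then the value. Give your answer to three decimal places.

A: p*_A = m/(m+e) = 0.065/0.5580 = 0.1165.
B: p*_B = 0.144/0.4000 = 0.3600.
B is higher at 0.3600.

B, 0.360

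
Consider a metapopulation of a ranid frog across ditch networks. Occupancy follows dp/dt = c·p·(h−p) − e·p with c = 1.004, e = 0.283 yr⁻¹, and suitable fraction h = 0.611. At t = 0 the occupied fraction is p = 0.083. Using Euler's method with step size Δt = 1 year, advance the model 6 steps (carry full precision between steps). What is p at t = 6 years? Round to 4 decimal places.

Update rule: p ← p + [c·p·(h−p) − e·p]·Δt with Δt = 1.
  1  |  dp/dt·Δt = +0.020510  |  p_1 = 0.103510
  2  |  dp/dt·Δt = +0.023447  |  p_2 = 0.126957
  3  |  dp/dt·Δt = +0.025770  |  p_3 = 0.152727
  4  |  dp/dt·Δt = +0.027049  |  p_4 = 0.179776
  5  |  dp/dt·Δt = +0.026957  |  p_5 = 0.206733
  6  |  dp/dt·Δt = +0.025404  |  p_6 = 0.232137

0.2321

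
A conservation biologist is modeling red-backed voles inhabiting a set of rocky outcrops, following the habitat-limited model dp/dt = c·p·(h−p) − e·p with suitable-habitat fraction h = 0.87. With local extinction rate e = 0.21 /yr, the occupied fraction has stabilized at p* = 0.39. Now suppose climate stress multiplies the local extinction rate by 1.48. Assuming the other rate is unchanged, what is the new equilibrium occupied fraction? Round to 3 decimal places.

0.160

Balance c(h−p*) = e gives c = e/(0.87 − 0.39000) = 0.21/0.48000 = 0.43750.
New p* = 0.87 − e/c = 0.87 − 0.31080/0.43750 = 0.15960.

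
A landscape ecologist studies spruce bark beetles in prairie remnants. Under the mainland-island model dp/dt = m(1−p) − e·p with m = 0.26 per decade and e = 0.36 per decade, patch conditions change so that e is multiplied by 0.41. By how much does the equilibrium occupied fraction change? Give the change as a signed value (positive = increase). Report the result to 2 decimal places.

0.22

Before: p* = 0.26/(0.26+0.36) = 0.4194.
After: m = 0.26, e = 0.1476; p* = 0.26/0.4076 = 0.6379.
Δp* = 0.6379 − 0.4194 = +0.2185.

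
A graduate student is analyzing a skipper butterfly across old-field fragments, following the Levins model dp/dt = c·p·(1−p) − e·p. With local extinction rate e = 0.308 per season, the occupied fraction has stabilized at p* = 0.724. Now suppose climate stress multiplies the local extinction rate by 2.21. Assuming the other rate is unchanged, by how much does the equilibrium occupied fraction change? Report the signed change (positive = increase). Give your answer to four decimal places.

Balance c(1−p*) = e gives c = e/(1 − 0.72400) = 0.308/0.27600 = 1.11594.
New p* = 1 − e/c = 1 − 0.68068/1.11594 = 0.39004.
Δp* = 0.39004 − 0.72400 = -0.33396.

-0.3340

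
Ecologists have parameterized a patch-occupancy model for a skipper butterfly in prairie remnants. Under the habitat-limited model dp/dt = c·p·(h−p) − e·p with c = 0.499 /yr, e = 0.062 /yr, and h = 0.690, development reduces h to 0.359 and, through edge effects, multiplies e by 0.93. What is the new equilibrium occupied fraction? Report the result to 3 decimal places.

Before: p* = h − e/c = 0.690 − 0.062/0.499 = 0.690 − 0.1242 = 0.5658.
After: c = 0.499, e = 0.05766, h = 0.359; p* = 0.359 − 0.05766/0.499 = 0.2434.

0.243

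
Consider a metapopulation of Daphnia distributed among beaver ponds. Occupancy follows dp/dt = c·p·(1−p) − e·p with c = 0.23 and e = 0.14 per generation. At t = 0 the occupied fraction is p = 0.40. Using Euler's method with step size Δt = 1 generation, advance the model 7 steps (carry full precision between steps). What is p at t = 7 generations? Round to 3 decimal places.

0.396

Update rule: p ← p + [c·p·(1−p) − e·p]·Δt with Δt = 1.
  1  |  dp/dt·Δt = -0.000800  |  p_1 = 0.399200
  2  |  dp/dt·Δt = -0.000725  |  p_2 = 0.398475
  3  |  dp/dt·Δt = -0.000657  |  p_3 = 0.397818
  4  |  dp/dt·Δt = -0.000596  |  p_4 = 0.397222
  5  |  dp/dt·Δt = -0.000541  |  p_5 = 0.396681
  6  |  dp/dt·Δt = -0.000491  |  p_6 = 0.396191
  7  |  dp/dt·Δt = -0.000445  |  p_7 = 0.395745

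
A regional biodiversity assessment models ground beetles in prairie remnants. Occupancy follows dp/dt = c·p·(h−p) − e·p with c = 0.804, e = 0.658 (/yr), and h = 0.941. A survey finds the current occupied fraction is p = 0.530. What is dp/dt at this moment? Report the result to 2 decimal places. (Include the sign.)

Colonization term: c·p·(h−p) = 0.804×0.530×0.4110 = 0.17514.
Extinction term: e·p = 0.34874.
dp/dt = 0.17514 − 0.34874 = -0.17360.

-0.17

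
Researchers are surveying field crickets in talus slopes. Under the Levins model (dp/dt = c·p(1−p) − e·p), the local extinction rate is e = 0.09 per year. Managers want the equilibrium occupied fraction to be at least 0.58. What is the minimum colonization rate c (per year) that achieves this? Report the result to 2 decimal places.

0.21

p* = 1 − e/c ≥ 0.58 requires e/c ≤ 0.4200, i.e. c ≥ e/0.4200.
c_min = 0.09/0.4200 = 0.2143.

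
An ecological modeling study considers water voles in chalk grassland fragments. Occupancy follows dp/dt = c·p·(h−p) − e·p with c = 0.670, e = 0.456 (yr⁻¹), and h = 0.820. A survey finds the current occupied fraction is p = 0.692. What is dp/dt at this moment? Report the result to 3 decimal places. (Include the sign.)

-0.256

Colonization term: c·p·(h−p) = 0.670×0.692×0.1280 = 0.05935.
Extinction term: e·p = 0.31555.
dp/dt = 0.05935 − 0.31555 = -0.25621.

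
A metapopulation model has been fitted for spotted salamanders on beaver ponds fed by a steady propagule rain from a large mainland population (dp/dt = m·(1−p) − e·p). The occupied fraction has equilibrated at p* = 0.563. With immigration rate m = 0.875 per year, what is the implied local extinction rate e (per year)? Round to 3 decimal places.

At equilibrium m(1−p*) = e·p*, so e = m(1−p*)/p*.
e = 0.875 × 0.4370 / 0.563 = 0.6792.

0.679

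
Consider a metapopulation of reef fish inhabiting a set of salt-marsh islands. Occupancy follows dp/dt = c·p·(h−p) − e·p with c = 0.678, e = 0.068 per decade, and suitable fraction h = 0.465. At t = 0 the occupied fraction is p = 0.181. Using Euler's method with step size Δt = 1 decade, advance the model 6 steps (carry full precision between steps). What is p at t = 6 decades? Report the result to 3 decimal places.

Update rule: p ← p + [c·p·(h−p) − e·p]·Δt with Δt = 1.
step 1: Δp = +0.02254, p = 0.20354
step 2: Δp = +0.02224, p = 0.22578
step 3: Δp = +0.02127, p = 0.24705
step 4: Δp = +0.01971, p = 0.26676
step 5: Δp = +0.01771, p = 0.28447
step 6: Δp = +0.01547, p = 0.29995

0.300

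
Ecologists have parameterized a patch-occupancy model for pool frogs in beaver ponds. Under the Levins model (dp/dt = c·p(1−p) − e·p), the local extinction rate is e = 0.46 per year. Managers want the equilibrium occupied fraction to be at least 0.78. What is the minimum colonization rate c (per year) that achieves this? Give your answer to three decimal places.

p* = 1 − e/c ≥ 0.78 requires e/c ≤ 0.2200, i.e. c ≥ e/0.2200.
c_min = 0.46/0.2200 = 2.0909.

2.091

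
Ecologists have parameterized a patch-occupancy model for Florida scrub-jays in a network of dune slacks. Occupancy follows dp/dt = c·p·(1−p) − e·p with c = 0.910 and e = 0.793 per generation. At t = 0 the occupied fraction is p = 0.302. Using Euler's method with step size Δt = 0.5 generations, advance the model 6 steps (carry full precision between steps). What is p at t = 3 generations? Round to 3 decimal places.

0.211

Update rule: p ← p + [c·p·(1−p) − e·p]·Δt with Δt = 0.5.
step 1: Δp = -0.02383, p = 0.27817
step 2: Δp = -0.01893, p = 0.25924
step 3: Δp = -0.01541, p = 0.24382
step 4: Δp = -0.01279, p = 0.23104
step 5: Δp = -0.01077, p = 0.22027
step 6: Δp = -0.00919, p = 0.21108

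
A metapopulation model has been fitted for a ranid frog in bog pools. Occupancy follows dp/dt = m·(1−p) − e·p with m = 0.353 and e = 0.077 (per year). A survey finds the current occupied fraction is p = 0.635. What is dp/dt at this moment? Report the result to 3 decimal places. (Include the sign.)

0.080

Colonization term: m·(1−p) = 0.353×0.3650 = 0.12884.
Extinction term: e·p = 0.04890.
dp/dt = 0.12884 − 0.04890 = 0.07995.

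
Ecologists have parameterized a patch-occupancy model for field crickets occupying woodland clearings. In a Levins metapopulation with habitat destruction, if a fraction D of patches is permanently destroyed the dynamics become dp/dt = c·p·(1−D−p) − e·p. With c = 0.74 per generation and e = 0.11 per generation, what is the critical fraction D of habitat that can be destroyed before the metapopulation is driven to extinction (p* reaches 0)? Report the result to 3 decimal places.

The nontrivial equilibrium is p* = (1−D) − e/c; extinction occurs when this hits zero.
So D_crit = 1 − e/c = 1 − 0.11/0.74 = 1 − 0.1486 = 0.8514.
This equals the undisturbed p*, a classic result of Lande's extension.

0.851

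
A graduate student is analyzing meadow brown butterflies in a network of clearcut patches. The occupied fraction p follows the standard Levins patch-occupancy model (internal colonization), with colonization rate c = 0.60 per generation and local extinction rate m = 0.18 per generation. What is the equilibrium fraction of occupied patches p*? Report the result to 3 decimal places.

0.700

Setting dp/dt = 0 and dividing through by p* gives c·(1−p*) = m.
So p* = 1 − m/c = 1 − 0.18/0.60 = 1 − 0.3000 = 0.7000.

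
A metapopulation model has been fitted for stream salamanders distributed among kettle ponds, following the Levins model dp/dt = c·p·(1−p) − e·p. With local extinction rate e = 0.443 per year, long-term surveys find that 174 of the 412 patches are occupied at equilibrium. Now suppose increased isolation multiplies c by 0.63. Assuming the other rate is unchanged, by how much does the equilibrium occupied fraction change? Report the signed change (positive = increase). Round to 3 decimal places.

Observed p* = 174/412 = 0.42233.
Balance c(1−p*) = e gives c = e/(1 − 0.42233) = 0.443/0.57767 = 0.76687.
New p* = 1 − e/c = 1 − 0.44300/0.48313 = 0.08306.
Δp* = 0.08306 − 0.42233 = -0.33927.

-0.339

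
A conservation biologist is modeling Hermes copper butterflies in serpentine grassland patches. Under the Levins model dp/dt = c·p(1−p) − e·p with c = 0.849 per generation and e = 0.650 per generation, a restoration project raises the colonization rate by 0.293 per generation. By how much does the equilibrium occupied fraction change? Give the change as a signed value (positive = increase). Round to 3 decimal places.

Before: p* = 1 − 0.650/0.849 = 0.2344.
After the change, c = 1.142, e = 0.65, so p* = 1 − 0.65/1.142 = 0.4308.
Δp* = 0.4308 − 0.2344 = +0.1964.

0.196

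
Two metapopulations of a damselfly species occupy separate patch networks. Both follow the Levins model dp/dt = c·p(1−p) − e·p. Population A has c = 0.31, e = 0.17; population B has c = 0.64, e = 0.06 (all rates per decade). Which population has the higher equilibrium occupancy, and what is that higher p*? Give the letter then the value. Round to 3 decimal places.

B, 0.906

A: p*_A = 1 − 0.17/0.31 = 0.4516.
B: p*_B = 1 − 0.06/0.64 = 0.9062.
B is higher at 0.9062.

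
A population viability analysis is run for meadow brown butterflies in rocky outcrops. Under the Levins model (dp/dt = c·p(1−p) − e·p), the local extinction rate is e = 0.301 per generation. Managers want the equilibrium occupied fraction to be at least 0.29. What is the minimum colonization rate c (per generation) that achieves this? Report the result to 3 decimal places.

0.424

p* = 1 − e/c ≥ 0.29 requires e/c ≤ 0.7100, i.e. c ≥ e/0.7100.
c_min = 0.301/0.7100 = 0.4239.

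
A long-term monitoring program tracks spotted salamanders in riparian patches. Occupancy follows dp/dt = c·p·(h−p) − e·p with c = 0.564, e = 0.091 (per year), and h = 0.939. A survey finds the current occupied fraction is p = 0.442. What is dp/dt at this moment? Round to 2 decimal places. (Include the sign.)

0.08

Colonization term: c·p·(h−p) = 0.564×0.442×0.4970 = 0.12390.
Extinction term: e·p = 0.04022.
dp/dt = 0.12390 − 0.04022 = 0.08367.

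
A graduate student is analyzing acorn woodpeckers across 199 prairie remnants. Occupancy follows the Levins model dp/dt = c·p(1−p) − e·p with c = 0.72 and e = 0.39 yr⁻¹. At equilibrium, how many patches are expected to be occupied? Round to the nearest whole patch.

91

p* = 1 − e/c = 1 − 0.39/0.72 = 0.4583.
Expected occupied patches = N × p* = 199 × 0.4583 = 91.21 ≈ 91.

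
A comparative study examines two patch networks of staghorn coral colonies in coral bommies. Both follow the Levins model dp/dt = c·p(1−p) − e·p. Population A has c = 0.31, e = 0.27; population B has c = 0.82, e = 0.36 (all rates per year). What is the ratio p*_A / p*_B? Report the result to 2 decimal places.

A: p*_A = 1 − 0.27/0.31 = 0.1290.
B: p*_B = 1 − 0.36/0.82 = 0.5610.
p*_A / p*_B = 0.1290/0.5610 = 0.2300.

0.23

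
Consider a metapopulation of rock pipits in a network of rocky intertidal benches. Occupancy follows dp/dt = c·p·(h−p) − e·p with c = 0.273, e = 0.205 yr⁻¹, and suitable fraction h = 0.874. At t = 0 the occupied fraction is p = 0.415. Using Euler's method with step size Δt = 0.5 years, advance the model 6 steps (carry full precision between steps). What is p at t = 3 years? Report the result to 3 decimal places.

Update rule: p ← p + [c·p·(h−p) − e·p]·Δt with Δt = 0.5.
step 1: Δp = -0.01654, p = 0.39846
step 2: Δp = -0.01498, p = 0.38349
step 3: Δp = -0.01363, p = 0.36985
step 4: Δp = -0.01246, p = 0.35740
step 5: Δp = -0.01143, p = 0.34597
step 6: Δp = -0.01053, p = 0.33544

0.335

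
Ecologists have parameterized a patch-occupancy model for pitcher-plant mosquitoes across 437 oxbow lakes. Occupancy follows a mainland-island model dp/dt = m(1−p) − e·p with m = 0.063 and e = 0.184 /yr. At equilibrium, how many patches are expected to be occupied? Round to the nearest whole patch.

p* = m/(m+e) = 0.063/0.2470 = 0.2551.
Expected occupied patches = N × p* = 437 × 0.2551 = 111.46 ≈ 111.

111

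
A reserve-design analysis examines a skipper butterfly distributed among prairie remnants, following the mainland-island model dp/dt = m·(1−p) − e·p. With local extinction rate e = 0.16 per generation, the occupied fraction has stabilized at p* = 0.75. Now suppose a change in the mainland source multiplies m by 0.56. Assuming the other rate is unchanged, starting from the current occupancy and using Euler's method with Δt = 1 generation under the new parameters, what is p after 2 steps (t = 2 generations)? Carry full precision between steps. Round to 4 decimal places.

0.6670

Balance m(1−p*) = e·p* gives m = e·p*/(1−p*) = 0.16×0.75000/0.25000 = 0.48000.
Starting from p₀ = 0.75000; update p ← p + (dp/dt)·Δt with the new parameters.
t = 1: p = 0.75000 + (-0.05280) = 0.69720
t = 2: p = 0.69720 + (-0.03016) = 0.66704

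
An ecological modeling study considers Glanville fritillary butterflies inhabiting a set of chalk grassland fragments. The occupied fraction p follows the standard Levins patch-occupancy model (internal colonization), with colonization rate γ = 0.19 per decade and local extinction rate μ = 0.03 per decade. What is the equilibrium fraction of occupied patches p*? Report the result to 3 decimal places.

0.842

Setting dp/dt = 0 and dividing through by p* gives γ·(1−p*) = μ.
So p* = 1 − μ/γ = 1 − 0.03/0.19 = 1 − 0.1579 = 0.8421.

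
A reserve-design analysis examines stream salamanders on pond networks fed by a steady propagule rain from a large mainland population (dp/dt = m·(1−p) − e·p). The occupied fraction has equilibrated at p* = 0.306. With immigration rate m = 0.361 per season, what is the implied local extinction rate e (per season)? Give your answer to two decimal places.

0.82

At equilibrium m(1−p*) = e·p*, so e = m(1−p*)/p*.
e = 0.361 × 0.6940 / 0.306 = 0.8187.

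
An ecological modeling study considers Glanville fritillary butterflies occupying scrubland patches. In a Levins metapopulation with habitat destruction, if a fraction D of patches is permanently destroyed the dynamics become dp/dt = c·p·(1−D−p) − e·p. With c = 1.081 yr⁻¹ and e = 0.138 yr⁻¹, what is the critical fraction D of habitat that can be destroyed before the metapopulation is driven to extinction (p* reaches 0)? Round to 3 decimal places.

The nontrivial equilibrium is p* = (1−D) − e/c; extinction occurs when this hits zero.
So D_crit = 1 − e/c = 1 − 0.138/1.081 = 1 − 0.1277 = 0.8723.
Note this equals the original equilibrium occupancy — the Levins extinction-debt result.

0.872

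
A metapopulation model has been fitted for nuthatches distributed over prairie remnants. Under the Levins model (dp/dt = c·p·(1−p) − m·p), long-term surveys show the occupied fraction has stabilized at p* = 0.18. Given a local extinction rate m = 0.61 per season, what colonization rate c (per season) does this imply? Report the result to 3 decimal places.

At equilibrium c(1−p*) = m, so c = m/(1−p*).
c = 0.61/(1 − 0.18) = 0.61/0.8200 = 0.7439.

0.744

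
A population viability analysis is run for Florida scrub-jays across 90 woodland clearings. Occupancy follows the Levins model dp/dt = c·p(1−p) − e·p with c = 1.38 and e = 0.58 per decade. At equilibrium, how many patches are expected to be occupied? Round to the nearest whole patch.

p* = 1 − e/c = 1 − 0.58/1.38 = 0.5797.
Expected occupied patches = N × p* = 90 × 0.5797 = 52.17 ≈ 52.

52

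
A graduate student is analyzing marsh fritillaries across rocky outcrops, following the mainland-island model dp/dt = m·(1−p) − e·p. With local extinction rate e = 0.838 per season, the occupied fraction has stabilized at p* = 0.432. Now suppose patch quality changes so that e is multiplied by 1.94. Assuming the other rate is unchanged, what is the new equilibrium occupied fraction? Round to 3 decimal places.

0.282

Balance m(1−p*) = e·p* gives m = e·p*/(1−p*) = 0.838×0.43200/0.56800 = 0.63735.
New p* = m/(m+e) = 0.63735/(0.63735+1.62572) = 0.28163.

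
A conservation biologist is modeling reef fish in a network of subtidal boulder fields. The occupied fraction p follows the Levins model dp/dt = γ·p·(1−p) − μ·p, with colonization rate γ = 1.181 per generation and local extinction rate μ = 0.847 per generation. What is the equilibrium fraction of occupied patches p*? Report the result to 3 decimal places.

At equilibrium, colonization balances extinction: γ·p*·(1−p*) = μ·p*.
So p* = 1 − μ/γ = 1 − 0.847/1.181 = 1 − 0.7172 = 0.2828.

0.283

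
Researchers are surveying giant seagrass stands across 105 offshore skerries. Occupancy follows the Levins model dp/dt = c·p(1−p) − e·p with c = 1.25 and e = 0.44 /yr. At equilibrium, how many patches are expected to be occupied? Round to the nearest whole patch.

68

p* = 1 − e/c = 1 − 0.44/1.25 = 0.6480.
Expected occupied patches = N × p* = 105 × 0.6480 = 68.04 ≈ 68.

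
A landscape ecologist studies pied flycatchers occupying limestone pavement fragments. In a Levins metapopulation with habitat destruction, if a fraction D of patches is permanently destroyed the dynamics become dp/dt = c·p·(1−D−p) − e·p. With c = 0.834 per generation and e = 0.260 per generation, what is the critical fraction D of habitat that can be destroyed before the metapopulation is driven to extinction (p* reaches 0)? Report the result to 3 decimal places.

The nontrivial equilibrium is p* = (1−D) − e/c; extinction occurs when this hits zero.
So D_crit = 1 − e/c = 1 − 0.260/0.834 = 1 − 0.3118 = 0.6882.
This equals the undisturbed p*, a classic result of Lande's extension.

0.688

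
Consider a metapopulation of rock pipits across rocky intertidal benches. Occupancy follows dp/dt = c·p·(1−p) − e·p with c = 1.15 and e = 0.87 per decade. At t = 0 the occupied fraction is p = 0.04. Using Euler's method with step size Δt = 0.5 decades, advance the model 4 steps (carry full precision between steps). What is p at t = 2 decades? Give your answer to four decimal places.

Update rule: p ← p + [c·p·(1−p) − e·p]·Δt with Δt = 0.5.
t = 0.5: p = 0.04000 + (+0.00468) = 0.04468
t = 1: p = 0.04468 + (+0.00511) = 0.04979
t = 1.5: p = 0.04979 + (+0.00554) = 0.05533
t = 2: p = 0.05533 + (+0.00599) = 0.06132

0.0613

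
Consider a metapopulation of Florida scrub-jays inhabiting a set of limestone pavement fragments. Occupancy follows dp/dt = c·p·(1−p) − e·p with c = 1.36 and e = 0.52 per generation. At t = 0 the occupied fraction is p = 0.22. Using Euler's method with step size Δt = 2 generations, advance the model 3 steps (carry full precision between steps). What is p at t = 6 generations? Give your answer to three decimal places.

0.587

Update rule: p ← p + [c·p·(1−p) − e·p]·Δt with Δt = 2.
p: 0.22000 → 0.45795  (Δp = +0.23795)
p: 0.45795 → 0.65687  (Δp = +0.19892)
p: 0.65687 → 0.58679  (Δp = -0.07008)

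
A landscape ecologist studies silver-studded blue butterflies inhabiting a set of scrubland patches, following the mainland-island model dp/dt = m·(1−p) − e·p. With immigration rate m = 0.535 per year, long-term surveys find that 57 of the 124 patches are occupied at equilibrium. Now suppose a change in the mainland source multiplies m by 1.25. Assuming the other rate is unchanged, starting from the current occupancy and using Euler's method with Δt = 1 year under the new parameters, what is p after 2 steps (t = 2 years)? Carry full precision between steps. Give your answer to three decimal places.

0.510

Observed p* = 57/124 = 0.45968.
Balance m(1−p*) = e·p* gives e = m(1−p*)/p* = 0.535×0.54032/0.45968 = 0.62886.
Starting from p₀ = 0.45968; update p ← p + (dp/dt)·Δt with the new parameters.
p: 0.45968 → 0.53195  (Δp = +0.07227)
p: 0.53195 → 0.51044  (Δp = -0.02151)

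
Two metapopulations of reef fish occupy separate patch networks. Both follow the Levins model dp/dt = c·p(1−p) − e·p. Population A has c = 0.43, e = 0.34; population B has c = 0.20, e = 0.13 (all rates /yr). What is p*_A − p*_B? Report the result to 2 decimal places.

-0.14

A: p*_A = 1 − 0.34/0.43 = 0.2093.
B: p*_B = 1 − 0.13/0.20 = 0.3500.
p*_A − p*_B = 0.2093 − 0.3500 = -0.1407.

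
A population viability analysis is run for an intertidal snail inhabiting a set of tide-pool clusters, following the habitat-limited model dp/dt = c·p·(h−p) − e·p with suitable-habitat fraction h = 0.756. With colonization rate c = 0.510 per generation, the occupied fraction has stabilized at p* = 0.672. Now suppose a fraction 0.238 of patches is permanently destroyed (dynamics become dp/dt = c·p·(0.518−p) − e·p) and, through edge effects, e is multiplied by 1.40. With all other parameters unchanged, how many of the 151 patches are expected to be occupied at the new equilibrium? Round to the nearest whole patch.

60

Balance c(h−p*) = e gives e = 0.510×(0.756 − 0.67200) = 0.04284.
New p* = 0.518 − e/c = 0.518 − 0.05998/0.51000 = 0.40039.
Expected occupied = 151 × 0.40039 = 60.46 ≈ 60.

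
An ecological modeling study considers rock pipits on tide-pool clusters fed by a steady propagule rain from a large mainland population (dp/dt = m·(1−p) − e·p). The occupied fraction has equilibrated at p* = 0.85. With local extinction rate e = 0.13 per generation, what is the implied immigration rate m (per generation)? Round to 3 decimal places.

At equilibrium m(1−p*) = e·p*, so m = e·p*/(1−p*).
m = 0.13 × 0.85 / 0.1500 = 0.1105/0.1500 = 0.7367.

0.737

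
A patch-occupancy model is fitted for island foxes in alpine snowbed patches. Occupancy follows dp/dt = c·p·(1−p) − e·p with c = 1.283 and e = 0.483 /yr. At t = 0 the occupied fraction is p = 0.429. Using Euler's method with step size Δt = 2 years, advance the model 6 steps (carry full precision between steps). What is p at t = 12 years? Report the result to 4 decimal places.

Update rule: p ← p + [c·p·(1−p) − e·p]·Δt with Δt = 2.
p: 0.42900 → 0.64315  (Δp = +0.21415)
p: 0.64315 → 0.61078  (Δp = -0.03237)
p: 0.61078 → 0.63077  (Δp = +0.01999)
p: 0.63077 → 0.61906  (Δp = -0.01171)
p: 0.61906 → 0.62617  (Δp = +0.00711)
p: 0.62617 → 0.62194  (Δp = -0.00423)

0.6219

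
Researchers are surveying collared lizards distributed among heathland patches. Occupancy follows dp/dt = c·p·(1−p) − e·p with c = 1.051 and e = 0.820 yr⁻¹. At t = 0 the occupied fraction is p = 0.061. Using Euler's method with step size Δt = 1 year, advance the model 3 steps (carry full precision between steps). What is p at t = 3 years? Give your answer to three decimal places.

Update rule: p ← p + [c·p·(1−p) − e·p]·Δt with Δt = 1.
step 1: Δp = +0.01018, p = 0.07118
step 2: Δp = +0.01112, p = 0.08230
step 3: Δp = +0.01189, p = 0.09419

0.094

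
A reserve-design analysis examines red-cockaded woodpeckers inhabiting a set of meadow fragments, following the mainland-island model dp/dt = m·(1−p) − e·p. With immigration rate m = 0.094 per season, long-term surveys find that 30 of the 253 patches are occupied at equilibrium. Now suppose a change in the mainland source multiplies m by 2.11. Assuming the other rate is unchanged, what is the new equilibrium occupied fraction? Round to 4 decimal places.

Observed p* = 30/253 = 0.11858.
Balance m(1−p*) = e·p* gives e = m(1−p*)/p* = 0.094×0.88142/0.11858 = 0.69871.
New p* = m/(m+e) = 0.19834/(0.19834+0.69871) = 0.22110.

0.2211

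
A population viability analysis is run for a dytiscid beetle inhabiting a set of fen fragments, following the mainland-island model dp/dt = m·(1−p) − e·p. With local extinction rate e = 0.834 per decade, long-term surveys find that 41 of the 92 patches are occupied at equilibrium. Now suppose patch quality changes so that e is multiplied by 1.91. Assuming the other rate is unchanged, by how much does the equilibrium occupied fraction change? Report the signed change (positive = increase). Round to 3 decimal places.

Observed p* = 41/92 = 0.44565.
Balance m(1−p*) = e·p* gives m = e·p*/(1−p*) = 0.834×0.44565/0.55435 = 0.67046.
New p* = m/(m+e) = 0.67046/(0.67046+1.59294) = 0.29622.
Δp* = 0.29622 − 0.44565 = -0.14943.

-0.149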